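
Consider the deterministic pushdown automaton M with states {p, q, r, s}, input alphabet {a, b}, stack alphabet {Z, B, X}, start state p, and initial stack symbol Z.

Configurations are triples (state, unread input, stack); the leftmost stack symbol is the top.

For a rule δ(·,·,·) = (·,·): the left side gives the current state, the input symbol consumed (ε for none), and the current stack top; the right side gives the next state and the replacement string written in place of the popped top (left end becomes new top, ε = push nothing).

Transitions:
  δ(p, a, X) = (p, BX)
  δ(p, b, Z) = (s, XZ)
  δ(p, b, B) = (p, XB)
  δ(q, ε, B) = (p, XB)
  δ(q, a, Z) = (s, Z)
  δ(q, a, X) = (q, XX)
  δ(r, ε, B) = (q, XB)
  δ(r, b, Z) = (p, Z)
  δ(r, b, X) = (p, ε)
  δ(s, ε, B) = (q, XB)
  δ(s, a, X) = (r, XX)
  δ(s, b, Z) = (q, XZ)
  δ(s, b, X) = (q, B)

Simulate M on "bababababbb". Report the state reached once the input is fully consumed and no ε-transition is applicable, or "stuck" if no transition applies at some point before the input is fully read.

(p, bababababbb, Z) ⊢ (s, ababababbb, XZ) ⊢ (r, babababbb, XXZ) ⊢ (p, abababbb, XZ) ⊢ (p, bababbb, BXZ) ⊢ (p, ababbb, XBXZ) ⊢ (p, babbb, BXBXZ) ⊢ (p, abbb, XBXBXZ) ⊢ (p, bbb, BXBXBXZ) ⊢ (p, bb, XBXBXBXZ)
No transition for (p, b, top X); M blocks with input bb remaining.

stuck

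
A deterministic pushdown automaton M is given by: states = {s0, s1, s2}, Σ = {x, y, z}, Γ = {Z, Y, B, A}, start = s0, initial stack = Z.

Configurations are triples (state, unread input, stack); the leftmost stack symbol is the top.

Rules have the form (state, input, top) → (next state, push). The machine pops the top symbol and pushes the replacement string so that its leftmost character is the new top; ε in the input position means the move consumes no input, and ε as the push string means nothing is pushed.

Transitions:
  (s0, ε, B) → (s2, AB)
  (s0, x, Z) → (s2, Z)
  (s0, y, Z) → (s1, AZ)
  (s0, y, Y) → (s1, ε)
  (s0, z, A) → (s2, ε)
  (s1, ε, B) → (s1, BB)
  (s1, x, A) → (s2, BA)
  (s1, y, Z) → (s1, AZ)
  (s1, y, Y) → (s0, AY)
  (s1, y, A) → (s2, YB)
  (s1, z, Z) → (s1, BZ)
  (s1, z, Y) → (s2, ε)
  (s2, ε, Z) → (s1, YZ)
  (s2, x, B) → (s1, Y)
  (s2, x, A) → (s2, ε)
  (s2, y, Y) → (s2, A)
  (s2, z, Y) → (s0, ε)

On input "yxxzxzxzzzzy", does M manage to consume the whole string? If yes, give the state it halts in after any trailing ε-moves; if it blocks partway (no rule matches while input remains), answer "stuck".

stuck

(s0, yxxzxzxzzzzy, Z)
  read y, top Z: go to s1, push AZ → (s1, xxzxzxzzzzy, AZ)
  read x, top A: go to s2, push BA → (s2, xzxzxzzzzy, BAZ)
  read x, top B: go to s1, push Y → (s1, zxzxzzzzy, YAZ)
  read z, top Y: go to s2, push ε → (s2, xzxzzzzy, AZ)
  read x, top A: go to s2, push ε → (s2, zxzzzzy, Z)
  ε-move, top Z: go to s1, push YZ → (s1, zxzzzzy, YZ)
  read z, top Y: go to s2, push ε → (s2, xzzzzy, Z)
  ε-move, top Z: go to s1, push YZ → (s1, xzzzzy, YZ)
No transition for (s1, x, top Y); M blocks with input xzzzzy remaining.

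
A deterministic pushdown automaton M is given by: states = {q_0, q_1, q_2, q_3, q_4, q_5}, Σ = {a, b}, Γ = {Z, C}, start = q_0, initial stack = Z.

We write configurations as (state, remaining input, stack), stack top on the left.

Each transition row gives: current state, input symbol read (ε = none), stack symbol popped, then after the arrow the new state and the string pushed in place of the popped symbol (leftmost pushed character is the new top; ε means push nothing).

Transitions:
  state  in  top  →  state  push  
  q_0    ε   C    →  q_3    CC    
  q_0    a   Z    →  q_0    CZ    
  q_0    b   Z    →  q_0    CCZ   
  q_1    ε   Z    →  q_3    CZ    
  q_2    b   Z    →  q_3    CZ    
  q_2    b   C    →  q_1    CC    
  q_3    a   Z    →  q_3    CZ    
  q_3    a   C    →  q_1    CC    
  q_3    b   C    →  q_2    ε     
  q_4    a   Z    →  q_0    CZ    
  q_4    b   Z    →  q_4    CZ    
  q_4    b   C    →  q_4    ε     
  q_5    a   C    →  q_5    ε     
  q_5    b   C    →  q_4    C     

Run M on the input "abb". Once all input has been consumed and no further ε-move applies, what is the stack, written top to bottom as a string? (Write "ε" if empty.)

CCZ

(q_0, abb, Z)
  read a, top Z: go to q_0, push CZ → (q_0, bb, CZ)
  ε-move, top C: go to q_3, push CC → (q_3, bb, CCZ)
  read b, top C: go to q_2, push ε → (q_2, b, CZ)
  read b, top C: go to q_1, push CC → (q_1, ε, CCZ)
All input consumed in state q_1 with stack CCZ.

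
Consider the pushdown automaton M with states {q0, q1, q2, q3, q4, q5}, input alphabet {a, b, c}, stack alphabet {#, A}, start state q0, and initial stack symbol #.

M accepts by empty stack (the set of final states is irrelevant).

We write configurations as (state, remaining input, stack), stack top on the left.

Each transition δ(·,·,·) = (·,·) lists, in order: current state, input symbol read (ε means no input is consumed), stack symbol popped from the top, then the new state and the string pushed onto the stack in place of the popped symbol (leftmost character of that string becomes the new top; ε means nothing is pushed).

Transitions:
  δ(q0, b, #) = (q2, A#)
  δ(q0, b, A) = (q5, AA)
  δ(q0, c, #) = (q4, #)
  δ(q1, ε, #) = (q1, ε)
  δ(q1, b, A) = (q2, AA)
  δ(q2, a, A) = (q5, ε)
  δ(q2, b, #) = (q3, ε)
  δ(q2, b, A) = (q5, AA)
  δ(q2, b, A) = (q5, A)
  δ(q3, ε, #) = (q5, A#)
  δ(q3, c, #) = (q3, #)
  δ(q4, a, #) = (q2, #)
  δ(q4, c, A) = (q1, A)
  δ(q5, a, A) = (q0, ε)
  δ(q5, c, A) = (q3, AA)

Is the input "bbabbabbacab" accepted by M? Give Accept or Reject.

Accept

One accepting computation: (q0, bbabbabbacab, #) ⊢ (q2, babbabbacab, A#) ⊢ (q5, abbabbacab, A#) ⊢ (q0, bbabbacab, #) ⊢ (q2, babbacab, A#) ⊢ (q5, abbacab, A#) ⊢ (q0, bbacab, #) ⊢ (q2, bacab, A#) ⊢ (q5, acab, A#) ⊢ (q0, cab, #) ⊢ (q4, ab, #) ⊢ (q2, b, #) ⊢ (q3, ε, ε)
All input consumed and the stack is empty.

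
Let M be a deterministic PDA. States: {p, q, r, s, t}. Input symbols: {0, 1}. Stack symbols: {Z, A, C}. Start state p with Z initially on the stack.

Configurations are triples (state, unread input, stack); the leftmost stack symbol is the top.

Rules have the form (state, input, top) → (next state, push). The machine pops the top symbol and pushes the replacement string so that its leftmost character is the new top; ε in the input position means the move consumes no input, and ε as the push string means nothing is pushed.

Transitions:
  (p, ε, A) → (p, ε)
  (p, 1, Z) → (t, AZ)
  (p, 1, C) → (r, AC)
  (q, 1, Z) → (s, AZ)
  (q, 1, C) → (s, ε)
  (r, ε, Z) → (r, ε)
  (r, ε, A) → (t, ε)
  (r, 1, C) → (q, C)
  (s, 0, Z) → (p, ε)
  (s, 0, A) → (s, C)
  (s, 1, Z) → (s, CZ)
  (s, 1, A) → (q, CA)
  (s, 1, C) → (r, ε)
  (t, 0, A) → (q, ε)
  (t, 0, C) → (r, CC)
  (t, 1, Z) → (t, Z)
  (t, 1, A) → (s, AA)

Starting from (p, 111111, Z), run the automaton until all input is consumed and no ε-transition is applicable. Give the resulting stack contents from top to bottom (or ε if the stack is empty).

(p, 111111, Z)
  read 1, top Z: go to t, push AZ → (t, 11111, AZ)
  read 1, top A: go to s, push AA → (s, 1111, AAZ)
  read 1, top A: go to q, push CA → (q, 111, CAAZ)
  read 1, top C: go to s, push ε → (s, 11, AAZ)
  read 1, top A: go to q, push CA → (q, 1, CAAZ)
  read 1, top C: go to s, push ε → (s, ε, AAZ)
All input consumed in state s with stack AAZ.

AAZ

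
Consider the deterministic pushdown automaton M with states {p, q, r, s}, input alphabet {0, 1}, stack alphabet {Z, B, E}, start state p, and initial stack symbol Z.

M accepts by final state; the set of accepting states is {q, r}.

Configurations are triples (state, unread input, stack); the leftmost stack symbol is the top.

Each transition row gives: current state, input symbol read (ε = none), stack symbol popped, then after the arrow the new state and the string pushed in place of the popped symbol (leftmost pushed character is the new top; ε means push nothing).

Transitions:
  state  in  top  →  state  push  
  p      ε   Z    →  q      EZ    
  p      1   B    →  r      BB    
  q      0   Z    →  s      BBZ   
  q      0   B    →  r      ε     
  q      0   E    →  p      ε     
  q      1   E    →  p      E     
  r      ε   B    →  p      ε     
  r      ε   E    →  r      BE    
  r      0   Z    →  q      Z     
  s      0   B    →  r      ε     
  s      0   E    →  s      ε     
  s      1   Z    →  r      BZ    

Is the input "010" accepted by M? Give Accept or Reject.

Reject

(p, 010, Z) ⊢ (q, 010, EZ) ⊢ (p, 10, Z) ⊢ (q, 10, EZ) ⊢ (p, 0, EZ)
No transition applies at (p, 0, EZ); input not fully consumed.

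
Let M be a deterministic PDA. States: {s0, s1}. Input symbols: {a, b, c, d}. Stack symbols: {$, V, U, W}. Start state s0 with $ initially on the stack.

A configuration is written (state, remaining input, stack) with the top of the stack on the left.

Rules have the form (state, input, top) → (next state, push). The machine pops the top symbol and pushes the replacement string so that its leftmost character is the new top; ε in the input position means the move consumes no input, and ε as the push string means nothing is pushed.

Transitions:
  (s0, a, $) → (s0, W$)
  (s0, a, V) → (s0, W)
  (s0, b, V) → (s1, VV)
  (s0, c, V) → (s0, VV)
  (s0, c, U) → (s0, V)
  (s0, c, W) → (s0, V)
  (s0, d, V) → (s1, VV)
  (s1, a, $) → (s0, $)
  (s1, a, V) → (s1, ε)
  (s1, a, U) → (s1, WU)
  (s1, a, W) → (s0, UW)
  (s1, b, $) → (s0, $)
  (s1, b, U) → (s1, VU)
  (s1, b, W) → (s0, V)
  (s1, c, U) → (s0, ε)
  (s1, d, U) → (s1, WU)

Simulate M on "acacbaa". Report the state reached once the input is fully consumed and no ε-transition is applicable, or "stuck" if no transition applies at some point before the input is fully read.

s1

(s0, acacbaa, $)
  read a, top $: go to s0, push W$ → (s0, cacbaa, W$)
  read c, top W: go to s0, push V → (s0, acbaa, V$)
  read a, top V: go to s0, push W → (s0, cbaa, W$)
  read c, top W: go to s0, push V → (s0, baa, V$)
  read b, top V: go to s1, push VV → (s1, aa, VV$)
  read a, top V: go to s1, push ε → (s1, a, V$)
  read a, top V: go to s1, push ε → (s1, ε, $)
All input consumed; M is in state s1.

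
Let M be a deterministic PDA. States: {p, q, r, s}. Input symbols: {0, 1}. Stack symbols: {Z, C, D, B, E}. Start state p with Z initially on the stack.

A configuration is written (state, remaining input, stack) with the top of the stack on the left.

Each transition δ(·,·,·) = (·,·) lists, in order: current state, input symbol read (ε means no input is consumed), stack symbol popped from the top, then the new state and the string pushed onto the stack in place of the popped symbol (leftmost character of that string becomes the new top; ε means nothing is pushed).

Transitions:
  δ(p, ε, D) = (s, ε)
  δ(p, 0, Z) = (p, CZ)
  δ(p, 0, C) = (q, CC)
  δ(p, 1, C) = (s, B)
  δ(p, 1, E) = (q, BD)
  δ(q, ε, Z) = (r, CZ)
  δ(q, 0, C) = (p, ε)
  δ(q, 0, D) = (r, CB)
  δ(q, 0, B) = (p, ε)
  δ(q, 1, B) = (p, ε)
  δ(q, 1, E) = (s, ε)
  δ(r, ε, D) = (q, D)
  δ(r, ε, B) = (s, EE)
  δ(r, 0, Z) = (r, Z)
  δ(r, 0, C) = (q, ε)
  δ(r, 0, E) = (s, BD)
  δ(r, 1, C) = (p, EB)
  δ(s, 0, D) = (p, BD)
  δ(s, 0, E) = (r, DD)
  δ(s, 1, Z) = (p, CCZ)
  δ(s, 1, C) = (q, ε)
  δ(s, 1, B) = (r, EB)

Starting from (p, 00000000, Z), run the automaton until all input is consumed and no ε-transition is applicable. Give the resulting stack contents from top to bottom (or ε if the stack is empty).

(p, 00000000, Z)
  read 0, top Z: go to p, push CZ → (p, 0000000, CZ)
  read 0, top C: go to q, push CC → (q, 000000, CCZ)
  read 0, top C: go to p, push ε → (p, 00000, CZ)
  read 0, top C: go to q, push CC → (q, 0000, CCZ)
  read 0, top C: go to p, push ε → (p, 000, CZ)
  read 0, top C: go to q, push CC → (q, 00, CCZ)
  read 0, top C: go to p, push ε → (p, 0, CZ)
  read 0, top C: go to q, push CC → (q, ε, CCZ)
All input consumed in state q with stack CCZ.

CCZ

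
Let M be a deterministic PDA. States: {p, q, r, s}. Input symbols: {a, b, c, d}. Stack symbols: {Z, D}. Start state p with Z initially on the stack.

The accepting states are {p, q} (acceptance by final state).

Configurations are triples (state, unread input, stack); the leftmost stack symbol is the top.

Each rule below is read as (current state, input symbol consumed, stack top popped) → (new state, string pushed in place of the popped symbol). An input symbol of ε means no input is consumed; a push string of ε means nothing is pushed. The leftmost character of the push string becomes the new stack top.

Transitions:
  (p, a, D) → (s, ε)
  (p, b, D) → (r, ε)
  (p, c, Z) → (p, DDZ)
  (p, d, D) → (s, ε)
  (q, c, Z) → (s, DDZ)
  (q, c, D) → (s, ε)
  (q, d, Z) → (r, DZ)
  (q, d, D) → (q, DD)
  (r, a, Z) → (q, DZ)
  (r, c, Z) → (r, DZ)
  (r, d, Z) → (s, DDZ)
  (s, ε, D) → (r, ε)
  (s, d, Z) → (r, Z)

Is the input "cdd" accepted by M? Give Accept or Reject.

(p, cdd, Z) ⊢ (p, dd, DDZ) ⊢ (s, d, DZ) ⊢ (r, d, Z) ⊢ (s, ε, DDZ) ⊢ (r, ε, DZ)
All input consumed; state r ∉ F and no further ε-move applies.

Reject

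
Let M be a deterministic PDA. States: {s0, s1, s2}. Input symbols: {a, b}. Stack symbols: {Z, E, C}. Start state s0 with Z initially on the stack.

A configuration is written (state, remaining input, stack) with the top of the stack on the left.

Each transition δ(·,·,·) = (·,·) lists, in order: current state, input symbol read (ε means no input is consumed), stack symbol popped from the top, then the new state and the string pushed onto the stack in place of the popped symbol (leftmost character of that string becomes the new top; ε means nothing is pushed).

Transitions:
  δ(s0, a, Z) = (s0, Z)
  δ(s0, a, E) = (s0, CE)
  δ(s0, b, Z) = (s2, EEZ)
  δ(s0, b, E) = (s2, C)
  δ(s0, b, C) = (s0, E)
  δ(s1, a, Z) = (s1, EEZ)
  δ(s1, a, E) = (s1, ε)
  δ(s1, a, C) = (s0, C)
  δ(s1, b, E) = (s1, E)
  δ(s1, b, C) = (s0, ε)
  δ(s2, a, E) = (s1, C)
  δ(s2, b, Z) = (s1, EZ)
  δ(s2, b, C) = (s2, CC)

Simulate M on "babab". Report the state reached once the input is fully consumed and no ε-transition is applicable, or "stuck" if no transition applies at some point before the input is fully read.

(s0, babab, Z) ⊢ (s2, abab, EEZ) ⊢ (s1, bab, CEZ) ⊢ (s0, ab, EZ) ⊢ (s0, b, CEZ) ⊢ (s0, ε, EEZ)
All input consumed; M is in state s0.

s0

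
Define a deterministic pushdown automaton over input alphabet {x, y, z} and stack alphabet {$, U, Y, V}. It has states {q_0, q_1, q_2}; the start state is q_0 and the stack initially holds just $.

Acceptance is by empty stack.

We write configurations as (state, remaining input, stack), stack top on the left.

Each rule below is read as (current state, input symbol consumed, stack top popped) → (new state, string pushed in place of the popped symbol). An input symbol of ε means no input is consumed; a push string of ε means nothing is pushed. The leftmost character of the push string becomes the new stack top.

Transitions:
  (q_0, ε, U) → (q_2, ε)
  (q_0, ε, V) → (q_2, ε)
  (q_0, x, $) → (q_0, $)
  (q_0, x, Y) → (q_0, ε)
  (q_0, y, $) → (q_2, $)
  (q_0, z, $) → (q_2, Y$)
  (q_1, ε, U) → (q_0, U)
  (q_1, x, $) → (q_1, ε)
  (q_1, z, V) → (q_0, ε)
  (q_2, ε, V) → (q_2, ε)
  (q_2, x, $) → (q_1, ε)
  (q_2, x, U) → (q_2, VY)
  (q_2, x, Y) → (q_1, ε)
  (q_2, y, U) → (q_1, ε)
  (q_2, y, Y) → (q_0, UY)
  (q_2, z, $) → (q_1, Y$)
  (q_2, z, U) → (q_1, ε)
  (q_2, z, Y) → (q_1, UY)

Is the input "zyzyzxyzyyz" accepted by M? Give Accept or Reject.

(q_0, zyzyzxyzyyz, $) ⊢ (q_2, yzyzxyzyyz, Y$) ⊢ (q_0, zyzxyzyyz, UY$) ⊢ (q_2, zyzxyzyyz, Y$) ⊢ (q_1, yzxyzyyz, UY$) ⊢ (q_0, yzxyzyyz, UY$) ⊢ (q_2, yzxyzyyz, Y$) ⊢ (q_0, zxyzyyz, UY$) ⊢ (q_2, zxyzyyz, Y$) ⊢ (q_1, xyzyyz, UY$) ⊢ (q_0, xyzyyz, UY$) ⊢ (q_2, xyzyyz, Y$) ⊢ (q_1, yzyyz, $)
No transition applies at (q_1, yzyyz, $); input not fully consumed.

Reject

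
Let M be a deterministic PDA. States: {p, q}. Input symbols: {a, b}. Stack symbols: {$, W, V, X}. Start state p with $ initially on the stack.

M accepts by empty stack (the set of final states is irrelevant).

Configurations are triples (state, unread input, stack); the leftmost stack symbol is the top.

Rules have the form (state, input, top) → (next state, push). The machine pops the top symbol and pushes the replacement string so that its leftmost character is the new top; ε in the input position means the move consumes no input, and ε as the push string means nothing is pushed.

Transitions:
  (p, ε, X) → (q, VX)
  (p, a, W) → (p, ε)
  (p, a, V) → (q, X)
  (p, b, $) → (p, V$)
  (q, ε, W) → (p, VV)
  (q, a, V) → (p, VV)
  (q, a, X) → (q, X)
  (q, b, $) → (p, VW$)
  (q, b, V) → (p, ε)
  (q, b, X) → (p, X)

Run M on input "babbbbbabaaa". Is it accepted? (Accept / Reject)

(p, babbbbbabaaa, $)
  read b, top $: go to p, push V$ → (p, abbbbbabaaa, V$)
  read a, top V: go to q, push X → (q, bbbbbabaaa, X$)
  read b, top X: go to p, push X → (p, bbbbabaaa, X$)
  ε-move, top X: go to q, push VX → (q, bbbbabaaa, VX$)
  read b, top V: go to p, push ε → (p, bbbabaaa, X$)
  ε-move, top X: go to q, push VX → (q, bbbabaaa, VX$)
  read b, top V: go to p, push ε → (p, bbabaaa, X$)
  ε-move, top X: go to q, push VX → (q, bbabaaa, VX$)
  read b, top V: go to p, push ε → (p, babaaa, X$)
  ε-move, top X: go to q, push VX → (q, babaaa, VX$)
  read b, top V: go to p, push ε → (p, abaaa, X$)
  ε-move, top X: go to q, push VX → (q, abaaa, VX$)
  read a, top V: go to p, push VV → (p, baaa, VVX$)
No transition applies at (p, baaa, VVX$); input not fully consumed.

Reject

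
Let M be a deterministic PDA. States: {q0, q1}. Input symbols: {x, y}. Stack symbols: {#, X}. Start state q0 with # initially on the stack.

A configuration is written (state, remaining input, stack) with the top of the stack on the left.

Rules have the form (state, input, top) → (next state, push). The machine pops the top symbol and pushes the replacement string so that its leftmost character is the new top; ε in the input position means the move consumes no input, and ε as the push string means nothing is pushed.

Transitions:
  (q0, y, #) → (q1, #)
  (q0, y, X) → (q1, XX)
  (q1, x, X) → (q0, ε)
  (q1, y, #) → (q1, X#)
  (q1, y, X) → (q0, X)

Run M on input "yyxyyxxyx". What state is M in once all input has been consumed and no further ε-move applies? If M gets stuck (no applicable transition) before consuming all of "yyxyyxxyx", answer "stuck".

stuck

(q0, yyxyyxxyx, #)
  read y, top #: go to q1, push # → (q1, yxyyxxyx, #)
  read y, top #: go to q1, push X# → (q1, xyyxxyx, X#)
  read x, top X: go to q0, push ε → (q0, yyxxyx, #)
  read y, top #: go to q1, push # → (q1, yxxyx, #)
  read y, top #: go to q1, push X# → (q1, xxyx, X#)
  read x, top X: go to q0, push ε → (q0, xyx, #)
No transition for (q0, x, top #); M blocks with input xyx remaining.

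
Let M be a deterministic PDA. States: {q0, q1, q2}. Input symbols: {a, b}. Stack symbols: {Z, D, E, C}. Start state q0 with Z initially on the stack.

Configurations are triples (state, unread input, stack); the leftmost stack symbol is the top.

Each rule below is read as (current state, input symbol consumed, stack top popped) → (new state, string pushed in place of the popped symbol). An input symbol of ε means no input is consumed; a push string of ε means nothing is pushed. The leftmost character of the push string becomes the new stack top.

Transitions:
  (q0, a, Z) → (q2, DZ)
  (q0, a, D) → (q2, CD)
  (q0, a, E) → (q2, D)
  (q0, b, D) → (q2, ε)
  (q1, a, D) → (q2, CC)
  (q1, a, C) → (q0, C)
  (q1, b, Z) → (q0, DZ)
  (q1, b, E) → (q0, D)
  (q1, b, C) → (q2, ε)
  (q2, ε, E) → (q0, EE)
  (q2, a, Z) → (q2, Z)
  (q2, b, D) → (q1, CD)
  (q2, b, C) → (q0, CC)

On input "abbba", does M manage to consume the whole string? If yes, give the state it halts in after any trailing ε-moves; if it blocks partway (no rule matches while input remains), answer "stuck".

q0

(q0, abbba, Z) ⊢ (q2, bbba, DZ) ⊢ (q1, bba, CDZ) ⊢ (q2, ba, DZ) ⊢ (q1, a, CDZ) ⊢ (q0, ε, CDZ)
All input consumed; M is in state q0.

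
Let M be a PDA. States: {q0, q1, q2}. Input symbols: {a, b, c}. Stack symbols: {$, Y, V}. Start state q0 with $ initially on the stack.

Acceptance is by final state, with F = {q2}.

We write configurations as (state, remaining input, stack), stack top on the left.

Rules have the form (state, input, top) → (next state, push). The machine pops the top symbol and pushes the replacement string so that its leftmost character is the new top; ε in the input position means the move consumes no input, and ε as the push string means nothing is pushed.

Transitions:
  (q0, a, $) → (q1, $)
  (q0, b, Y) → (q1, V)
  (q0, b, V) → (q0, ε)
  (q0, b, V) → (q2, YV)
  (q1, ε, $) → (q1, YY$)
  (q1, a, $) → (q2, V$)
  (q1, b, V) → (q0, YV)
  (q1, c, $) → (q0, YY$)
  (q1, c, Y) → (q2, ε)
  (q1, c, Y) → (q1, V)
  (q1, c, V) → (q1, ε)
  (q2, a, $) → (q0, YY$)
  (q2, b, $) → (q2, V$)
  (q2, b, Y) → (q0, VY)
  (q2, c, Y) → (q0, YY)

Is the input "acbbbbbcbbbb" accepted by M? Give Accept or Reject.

Reject

No computation consumes all input and reaches a final state.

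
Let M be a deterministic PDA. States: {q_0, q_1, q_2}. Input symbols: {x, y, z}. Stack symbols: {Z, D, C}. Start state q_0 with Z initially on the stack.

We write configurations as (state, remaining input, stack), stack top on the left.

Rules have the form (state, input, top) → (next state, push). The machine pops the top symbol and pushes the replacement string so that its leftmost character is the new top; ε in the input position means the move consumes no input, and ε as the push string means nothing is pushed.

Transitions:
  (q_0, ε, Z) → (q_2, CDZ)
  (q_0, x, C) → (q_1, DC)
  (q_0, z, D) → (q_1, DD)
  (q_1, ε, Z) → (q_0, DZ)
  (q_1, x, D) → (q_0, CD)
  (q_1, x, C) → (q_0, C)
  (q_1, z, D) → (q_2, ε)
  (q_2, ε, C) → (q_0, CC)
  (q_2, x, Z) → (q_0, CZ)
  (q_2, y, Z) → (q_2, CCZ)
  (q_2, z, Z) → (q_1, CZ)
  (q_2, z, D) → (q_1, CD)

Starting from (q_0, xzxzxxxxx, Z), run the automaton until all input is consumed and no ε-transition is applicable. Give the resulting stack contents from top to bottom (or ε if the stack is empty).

DCDCDCCCCDZ

(q_0, xzxzxxxxx, Z)
  ε-move, top Z: go to q_2, push CDZ → (q_2, xzxzxxxxx, CDZ)
  ε-move, top C: go to q_0, push CC → (q_0, xzxzxxxxx, CCDZ)
  read x, top C: go to q_1, push DC → (q_1, zxzxxxxx, DCCDZ)
  read z, top D: go to q_2, push ε → (q_2, xzxxxxx, CCDZ)
  ε-move, top C: go to q_0, push CC → (q_0, xzxxxxx, CCCDZ)
  read x, top C: go to q_1, push DC → (q_1, zxxxxx, DCCCDZ)
  read z, top D: go to q_2, push ε → (q_2, xxxxx, CCCDZ)
  ε-move, top C: go to q_0, push CC → (q_0, xxxxx, CCCCDZ)
  read x, top C: go to q_1, push DC → (q_1, xxxx, DCCCCDZ)
  read x, top D: go to q_0, push CD → (q_0, xxx, CDCCCCDZ)
  read x, top C: go to q_1, push DC → (q_1, xx, DCDCCCCDZ)
  read x, top D: go to q_0, push CD → (q_0, x, CDCDCCCCDZ)
  read x, top C: go to q_1, push DC → (q_1, ε, DCDCDCCCCDZ)
All input consumed in state q_1 with stack DCDCDCCCCDZ.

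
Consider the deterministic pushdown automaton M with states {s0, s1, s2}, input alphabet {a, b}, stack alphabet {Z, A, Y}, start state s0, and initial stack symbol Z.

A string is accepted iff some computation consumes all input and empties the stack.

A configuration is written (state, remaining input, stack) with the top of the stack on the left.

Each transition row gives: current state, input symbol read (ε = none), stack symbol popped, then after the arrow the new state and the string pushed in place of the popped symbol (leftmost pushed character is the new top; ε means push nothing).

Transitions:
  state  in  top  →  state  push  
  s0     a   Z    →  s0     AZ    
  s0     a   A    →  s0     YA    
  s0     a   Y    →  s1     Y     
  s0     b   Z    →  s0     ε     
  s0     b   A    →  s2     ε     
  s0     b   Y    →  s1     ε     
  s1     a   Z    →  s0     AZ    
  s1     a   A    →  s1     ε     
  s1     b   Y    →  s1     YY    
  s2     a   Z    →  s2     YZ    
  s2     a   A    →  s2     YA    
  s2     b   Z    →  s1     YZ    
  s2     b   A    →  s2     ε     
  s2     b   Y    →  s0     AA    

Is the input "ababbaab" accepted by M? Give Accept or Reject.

Reject

(s0, ababbaab, Z)
  read a, top Z: go to s0, push AZ → (s0, babbaab, AZ)
  read b, top A: go to s2, push ε → (s2, abbaab, Z)
  read a, top Z: go to s2, push YZ → (s2, bbaab, YZ)
  read b, top Y: go to s0, push AA → (s0, baab, AAZ)
  read b, top A: go to s2, push ε → (s2, aab, AZ)
  read a, top A: go to s2, push YA → (s2, ab, YAZ)
No transition applies at (s2, ab, YAZ); input not fully consumed.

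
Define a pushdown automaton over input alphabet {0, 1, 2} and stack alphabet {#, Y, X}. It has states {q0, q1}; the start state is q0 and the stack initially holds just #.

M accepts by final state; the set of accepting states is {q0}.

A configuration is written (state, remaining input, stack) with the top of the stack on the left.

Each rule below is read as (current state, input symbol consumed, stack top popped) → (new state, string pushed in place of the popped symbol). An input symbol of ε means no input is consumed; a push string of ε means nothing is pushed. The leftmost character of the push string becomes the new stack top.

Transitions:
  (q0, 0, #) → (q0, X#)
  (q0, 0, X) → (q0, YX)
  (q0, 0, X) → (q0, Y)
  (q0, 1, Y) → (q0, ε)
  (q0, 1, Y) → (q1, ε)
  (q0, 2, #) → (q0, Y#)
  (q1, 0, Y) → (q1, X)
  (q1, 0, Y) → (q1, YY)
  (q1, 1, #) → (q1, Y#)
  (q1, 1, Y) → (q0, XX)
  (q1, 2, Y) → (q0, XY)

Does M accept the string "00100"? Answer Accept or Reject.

One accepting computation: (q0, 00100, #) ⊢ (q0, 0100, X#) ⊢ (q0, 100, Y#) ⊢ (q0, 00, #) ⊢ (q0, 0, X#) ⊢ (q0, ε, YX#)
All input consumed and state q0 ∈ F.

Accept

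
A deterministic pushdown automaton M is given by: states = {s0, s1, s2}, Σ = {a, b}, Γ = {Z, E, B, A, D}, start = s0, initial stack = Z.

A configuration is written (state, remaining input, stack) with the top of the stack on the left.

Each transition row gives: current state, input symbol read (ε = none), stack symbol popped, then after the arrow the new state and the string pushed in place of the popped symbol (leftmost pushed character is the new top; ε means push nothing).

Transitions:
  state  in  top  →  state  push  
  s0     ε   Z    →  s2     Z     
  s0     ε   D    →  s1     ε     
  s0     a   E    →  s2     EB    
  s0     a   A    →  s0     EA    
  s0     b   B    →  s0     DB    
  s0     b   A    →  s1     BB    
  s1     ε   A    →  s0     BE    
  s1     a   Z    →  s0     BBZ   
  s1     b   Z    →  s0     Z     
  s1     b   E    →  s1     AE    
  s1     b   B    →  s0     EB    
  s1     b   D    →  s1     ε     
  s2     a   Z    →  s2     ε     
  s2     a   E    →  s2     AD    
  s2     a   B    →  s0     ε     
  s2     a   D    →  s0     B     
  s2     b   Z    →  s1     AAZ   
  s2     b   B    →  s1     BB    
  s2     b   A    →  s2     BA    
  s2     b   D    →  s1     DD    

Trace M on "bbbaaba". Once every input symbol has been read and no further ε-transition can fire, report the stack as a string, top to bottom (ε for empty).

(s0, bbbaaba, Z)
  ε-move, top Z: go to s2, push Z → (s2, bbbaaba, Z)
  read b, top Z: go to s1, push AAZ → (s1, bbaaba, AAZ)
  ε-move, top A: go to s0, push BE → (s0, bbaaba, BEAZ)
  read b, top B: go to s0, push DB → (s0, baaba, DBEAZ)
  ε-move, top D: go to s1, push ε → (s1, baaba, BEAZ)
  read b, top B: go to s0, push EB → (s0, aaba, EBEAZ)
  read a, top E: go to s2, push EB → (s2, aba, EBBEAZ)
  read a, top E: go to s2, push AD → (s2, ba, ADBBEAZ)
  read b, top A: go to s2, push BA → (s2, a, BADBBEAZ)
  read a, top B: go to s0, push ε → (s0, ε, ADBBEAZ)
All input consumed in state s0 with stack ADBBEAZ.

ADBBEAZ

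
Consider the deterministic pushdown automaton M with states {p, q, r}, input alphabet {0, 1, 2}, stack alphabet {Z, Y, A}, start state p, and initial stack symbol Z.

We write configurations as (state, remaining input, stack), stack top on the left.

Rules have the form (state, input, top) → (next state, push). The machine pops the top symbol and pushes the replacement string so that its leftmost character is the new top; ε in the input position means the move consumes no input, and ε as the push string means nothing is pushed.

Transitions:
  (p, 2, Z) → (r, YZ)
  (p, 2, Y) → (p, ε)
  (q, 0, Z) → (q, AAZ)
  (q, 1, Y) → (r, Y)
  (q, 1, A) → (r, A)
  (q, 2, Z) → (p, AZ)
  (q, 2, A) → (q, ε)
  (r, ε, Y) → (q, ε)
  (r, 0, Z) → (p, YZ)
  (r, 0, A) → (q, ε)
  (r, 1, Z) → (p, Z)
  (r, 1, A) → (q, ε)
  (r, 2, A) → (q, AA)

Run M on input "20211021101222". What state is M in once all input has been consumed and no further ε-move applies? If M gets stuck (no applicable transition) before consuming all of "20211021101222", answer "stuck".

q

(p, 20211021101222, Z) ⊢ (r, 0211021101222, YZ) ⊢ (q, 0211021101222, Z) ⊢ (q, 211021101222, AAZ) ⊢ (q, 11021101222, AZ) ⊢ (r, 1021101222, AZ) ⊢ (q, 021101222, Z) ⊢ (q, 21101222, AAZ) ⊢ (q, 1101222, AZ) ⊢ (r, 101222, AZ) ⊢ (q, 01222, Z) ⊢ (q, 1222, AAZ) ⊢ (r, 222, AAZ) ⊢ (q, 22, AAAZ) ⊢ (q, 2, AAZ) ⊢ (q, ε, AZ)
All input consumed; M is in state q.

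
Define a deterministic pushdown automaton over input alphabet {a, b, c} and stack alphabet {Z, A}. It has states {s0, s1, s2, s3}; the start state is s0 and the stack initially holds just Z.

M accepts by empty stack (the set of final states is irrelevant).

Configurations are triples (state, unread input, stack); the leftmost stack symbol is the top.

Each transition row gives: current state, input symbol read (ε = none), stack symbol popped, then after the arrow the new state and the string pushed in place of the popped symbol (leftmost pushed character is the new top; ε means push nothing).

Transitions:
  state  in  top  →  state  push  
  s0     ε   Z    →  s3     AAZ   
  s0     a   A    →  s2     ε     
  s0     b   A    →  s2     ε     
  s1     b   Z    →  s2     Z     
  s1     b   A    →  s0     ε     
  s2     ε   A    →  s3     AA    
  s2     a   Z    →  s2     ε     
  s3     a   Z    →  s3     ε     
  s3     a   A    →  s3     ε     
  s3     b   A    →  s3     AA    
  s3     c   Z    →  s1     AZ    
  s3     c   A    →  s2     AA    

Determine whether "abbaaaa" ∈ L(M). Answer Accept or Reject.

Accept

(s0, abbaaaa, Z) ⊢ (s3, abbaaaa, AAZ) ⊢ (s3, bbaaaa, AZ) ⊢ (s3, baaaa, AAZ) ⊢ (s3, aaaa, AAAZ) ⊢ (s3, aaa, AAZ) ⊢ (s3, aa, AZ) ⊢ (s3, a, Z) ⊢ (s3, ε, ε)
All input consumed and the stack is empty.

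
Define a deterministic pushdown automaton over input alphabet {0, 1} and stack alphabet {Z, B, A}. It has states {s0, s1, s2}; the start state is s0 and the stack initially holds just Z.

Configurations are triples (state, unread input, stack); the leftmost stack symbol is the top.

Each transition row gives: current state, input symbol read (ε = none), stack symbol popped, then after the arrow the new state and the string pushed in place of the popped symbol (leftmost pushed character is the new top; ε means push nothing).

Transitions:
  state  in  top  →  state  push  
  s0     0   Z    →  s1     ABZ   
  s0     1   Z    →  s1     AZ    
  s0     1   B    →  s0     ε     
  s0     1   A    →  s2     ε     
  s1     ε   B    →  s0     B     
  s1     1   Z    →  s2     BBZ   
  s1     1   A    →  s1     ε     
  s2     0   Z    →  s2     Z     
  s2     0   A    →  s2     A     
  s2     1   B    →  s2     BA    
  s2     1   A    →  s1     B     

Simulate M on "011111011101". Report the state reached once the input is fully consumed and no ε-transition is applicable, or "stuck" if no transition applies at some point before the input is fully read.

(s0, 011111011101, Z) ⊢ (s1, 11111011101, ABZ) ⊢ (s1, 1111011101, BZ) ⊢ (s0, 1111011101, BZ) ⊢ (s0, 111011101, Z) ⊢ (s1, 11011101, AZ) ⊢ (s1, 1011101, Z) ⊢ (s2, 011101, BBZ)
No transition for (s2, 0, top B); M blocks with input 011101 remaining.

stuck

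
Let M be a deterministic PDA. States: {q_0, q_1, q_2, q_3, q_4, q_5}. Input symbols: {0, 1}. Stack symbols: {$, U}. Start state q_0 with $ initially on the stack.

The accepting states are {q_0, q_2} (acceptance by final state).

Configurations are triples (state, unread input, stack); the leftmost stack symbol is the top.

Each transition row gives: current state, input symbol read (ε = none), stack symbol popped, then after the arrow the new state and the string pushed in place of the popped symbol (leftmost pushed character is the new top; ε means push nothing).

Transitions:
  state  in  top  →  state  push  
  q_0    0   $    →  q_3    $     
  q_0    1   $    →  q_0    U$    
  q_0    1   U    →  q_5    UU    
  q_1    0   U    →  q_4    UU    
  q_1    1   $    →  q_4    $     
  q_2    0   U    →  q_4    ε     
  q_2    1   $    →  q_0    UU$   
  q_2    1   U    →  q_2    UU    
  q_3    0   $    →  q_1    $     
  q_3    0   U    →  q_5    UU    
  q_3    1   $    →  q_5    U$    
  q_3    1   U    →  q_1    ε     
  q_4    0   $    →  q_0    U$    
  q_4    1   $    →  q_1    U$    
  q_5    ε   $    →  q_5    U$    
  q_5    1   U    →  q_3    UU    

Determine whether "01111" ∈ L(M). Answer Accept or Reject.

(q_0, 01111, $) ⊢ (q_3, 1111, $) ⊢ (q_5, 111, U$) ⊢ (q_3, 11, UU$) ⊢ (q_1, 1, U$)
No transition applies at (q_1, 1, U$); input not fully consumed.

Reject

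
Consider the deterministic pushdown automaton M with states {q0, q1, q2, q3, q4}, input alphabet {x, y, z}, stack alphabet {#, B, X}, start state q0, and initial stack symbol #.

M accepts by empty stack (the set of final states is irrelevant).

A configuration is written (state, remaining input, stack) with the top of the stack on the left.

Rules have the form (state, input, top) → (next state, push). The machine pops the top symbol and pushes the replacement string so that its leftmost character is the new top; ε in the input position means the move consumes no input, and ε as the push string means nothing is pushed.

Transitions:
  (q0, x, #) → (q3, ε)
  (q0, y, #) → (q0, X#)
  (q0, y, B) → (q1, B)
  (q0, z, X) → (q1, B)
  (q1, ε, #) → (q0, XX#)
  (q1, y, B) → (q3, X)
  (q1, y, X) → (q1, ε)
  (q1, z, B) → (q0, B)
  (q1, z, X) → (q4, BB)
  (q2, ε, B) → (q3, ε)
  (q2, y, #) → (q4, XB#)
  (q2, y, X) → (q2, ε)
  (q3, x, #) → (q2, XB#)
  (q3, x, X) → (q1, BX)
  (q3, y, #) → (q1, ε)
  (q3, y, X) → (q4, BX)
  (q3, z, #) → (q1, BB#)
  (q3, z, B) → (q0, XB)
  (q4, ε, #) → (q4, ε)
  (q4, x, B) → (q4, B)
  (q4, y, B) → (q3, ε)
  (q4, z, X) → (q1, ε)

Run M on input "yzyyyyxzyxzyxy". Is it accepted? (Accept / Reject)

Reject

(q0, yzyyyyxzyxzyxy, #) ⊢ (q0, zyyyyxzyxzyxy, X#) ⊢ (q1, yyyyxzyxzyxy, B#) ⊢ (q3, yyyxzyxzyxy, X#) ⊢ (q4, yyxzyxzyxy, BX#) ⊢ (q3, yxzyxzyxy, X#) ⊢ (q4, xzyxzyxy, BX#) ⊢ (q4, zyxzyxy, BX#)
No transition applies at (q4, zyxzyxy, BX#); input not fully consumed.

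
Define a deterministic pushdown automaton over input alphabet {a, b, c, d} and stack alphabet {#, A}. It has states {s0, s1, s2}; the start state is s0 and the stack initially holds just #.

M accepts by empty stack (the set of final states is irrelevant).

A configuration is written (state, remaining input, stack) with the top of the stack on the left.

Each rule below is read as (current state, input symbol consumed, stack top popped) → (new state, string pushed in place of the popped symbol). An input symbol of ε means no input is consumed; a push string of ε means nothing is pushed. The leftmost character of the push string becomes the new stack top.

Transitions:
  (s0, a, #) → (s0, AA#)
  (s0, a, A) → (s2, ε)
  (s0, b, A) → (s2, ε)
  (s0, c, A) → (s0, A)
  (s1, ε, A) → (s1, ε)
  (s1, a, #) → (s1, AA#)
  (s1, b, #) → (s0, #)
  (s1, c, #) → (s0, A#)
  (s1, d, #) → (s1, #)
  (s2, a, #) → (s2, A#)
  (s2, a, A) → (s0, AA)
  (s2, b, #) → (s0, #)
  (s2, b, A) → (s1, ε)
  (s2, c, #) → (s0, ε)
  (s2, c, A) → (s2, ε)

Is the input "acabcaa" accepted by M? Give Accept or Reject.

(s0, acabcaa, #)
  read a, top #: go to s0, push AA# → (s0, cabcaa, AA#)
  read c, top A: go to s0, push A → (s0, abcaa, AA#)
  read a, top A: go to s2, push ε → (s2, bcaa, A#)
  read b, top A: go to s1, push ε → (s1, caa, #)
  read c, top #: go to s0, push A# → (s0, aa, A#)
  read a, top A: go to s2, push ε → (s2, a, #)
  read a, top #: go to s2, push A# → (s2, ε, A#)
All input consumed; stack is A#, not empty, and no further ε-move applies.

Reject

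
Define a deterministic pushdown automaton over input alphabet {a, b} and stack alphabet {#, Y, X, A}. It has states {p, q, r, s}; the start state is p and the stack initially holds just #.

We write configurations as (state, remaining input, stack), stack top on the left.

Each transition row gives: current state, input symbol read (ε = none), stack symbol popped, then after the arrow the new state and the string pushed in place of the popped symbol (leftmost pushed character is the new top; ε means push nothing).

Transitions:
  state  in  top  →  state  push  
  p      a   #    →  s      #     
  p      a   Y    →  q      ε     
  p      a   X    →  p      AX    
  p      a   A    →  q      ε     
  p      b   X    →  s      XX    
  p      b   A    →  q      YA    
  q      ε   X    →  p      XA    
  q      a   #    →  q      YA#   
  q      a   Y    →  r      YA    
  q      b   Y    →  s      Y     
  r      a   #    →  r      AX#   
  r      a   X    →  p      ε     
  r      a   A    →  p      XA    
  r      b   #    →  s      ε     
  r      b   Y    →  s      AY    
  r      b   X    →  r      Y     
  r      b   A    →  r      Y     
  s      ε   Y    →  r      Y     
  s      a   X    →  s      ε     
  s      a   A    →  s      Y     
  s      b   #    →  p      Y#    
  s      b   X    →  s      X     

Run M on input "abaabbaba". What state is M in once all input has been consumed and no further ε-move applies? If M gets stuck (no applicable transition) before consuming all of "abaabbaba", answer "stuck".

(p, abaabbaba, #) ⊢ (s, baabbaba, #) ⊢ (p, aabbaba, Y#) ⊢ (q, abbaba, #) ⊢ (q, bbaba, YA#) ⊢ (s, baba, YA#) ⊢ (r, baba, YA#) ⊢ (s, aba, AYA#) ⊢ (s, ba, YYA#) ⊢ (r, ba, YYA#) ⊢ (s, a, AYYA#) ⊢ (s, ε, YYYA#) ⊢ (r, ε, YYYA#)
All input consumed; M is in state r.

r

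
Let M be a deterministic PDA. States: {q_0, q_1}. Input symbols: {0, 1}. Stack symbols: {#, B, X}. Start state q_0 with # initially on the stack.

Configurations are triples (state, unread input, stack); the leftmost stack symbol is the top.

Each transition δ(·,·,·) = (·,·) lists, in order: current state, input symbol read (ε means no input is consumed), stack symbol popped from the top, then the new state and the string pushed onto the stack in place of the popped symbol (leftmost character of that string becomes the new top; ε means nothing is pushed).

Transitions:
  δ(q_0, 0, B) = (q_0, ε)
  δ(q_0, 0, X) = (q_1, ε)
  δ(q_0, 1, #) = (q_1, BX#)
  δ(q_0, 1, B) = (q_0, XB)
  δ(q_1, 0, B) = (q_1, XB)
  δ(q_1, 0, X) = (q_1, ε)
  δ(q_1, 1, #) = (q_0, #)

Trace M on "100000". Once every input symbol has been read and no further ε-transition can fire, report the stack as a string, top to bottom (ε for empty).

XBX#

(q_0, 100000, #)
  read 1, top #: go to q_1, push BX# → (q_1, 00000, BX#)
  read 0, top B: go to q_1, push XB → (q_1, 0000, XBX#)
  read 0, top X: go to q_1, push ε → (q_1, 000, BX#)
  read 0, top B: go to q_1, push XB → (q_1, 00, XBX#)
  read 0, top X: go to q_1, push ε → (q_1, 0, BX#)
  read 0, top B: go to q_1, push XB → (q_1, ε, XBX#)
All input consumed in state q_1 with stack XBX#.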